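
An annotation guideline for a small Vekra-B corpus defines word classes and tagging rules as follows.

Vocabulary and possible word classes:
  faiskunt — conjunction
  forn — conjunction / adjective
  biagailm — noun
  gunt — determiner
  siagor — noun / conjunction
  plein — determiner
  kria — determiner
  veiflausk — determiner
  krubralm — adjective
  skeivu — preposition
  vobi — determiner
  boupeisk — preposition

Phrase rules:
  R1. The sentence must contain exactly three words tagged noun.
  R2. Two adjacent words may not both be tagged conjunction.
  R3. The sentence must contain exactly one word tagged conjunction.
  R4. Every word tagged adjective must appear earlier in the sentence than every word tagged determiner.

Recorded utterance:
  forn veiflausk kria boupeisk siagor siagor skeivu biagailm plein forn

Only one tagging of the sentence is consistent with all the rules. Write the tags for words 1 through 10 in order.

adjective determiner determiner preposition noun noun preposition noun determiner conjunction

Candidates per position — 1:forn {conjunction,adjective}; 2:veiflausk {determiner}; 3:kria {determiner}; 4:boupeisk {preposition}; 5:siagor {noun,conjunction}; 6:siagor {noun,conjunction}; 7:skeivu {preposition}; 8:biagailm {noun}; 9:plein {determiner}; 10:forn {conjunction,adjective}.
Position 5: conjunction is ruled out by rule 1; that leaves noun.
Position 6: conjunction is ruled out by rule 1; that leaves noun.
Position 10: adjective is ruled out by rule 4; that leaves conjunction.
Position 1: conjunction is ruled out by rule 3; that leaves adjective.
That leaves exactly one tagging: adjective determiner determiner preposition noun noun preposition noun determiner conjunction.
Rule-by-rule: rule 1 ✓; rule 2 ✓; rule 3 ✓; rule 4 ✓.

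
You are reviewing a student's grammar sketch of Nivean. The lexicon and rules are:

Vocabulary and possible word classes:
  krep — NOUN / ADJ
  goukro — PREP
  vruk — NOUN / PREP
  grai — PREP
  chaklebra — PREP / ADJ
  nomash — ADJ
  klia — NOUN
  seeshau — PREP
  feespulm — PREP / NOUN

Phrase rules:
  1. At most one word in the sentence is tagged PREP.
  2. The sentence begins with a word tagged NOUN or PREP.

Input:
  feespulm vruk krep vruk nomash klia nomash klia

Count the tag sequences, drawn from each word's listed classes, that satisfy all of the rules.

8

Candidates per position — 1:feespulm {PREP,NOUN}; 2:vruk {NOUN,PREP}; 3:krep {NOUN,ADJ}; 4:vruk {NOUN,PREP}; 5:nomash {ADJ}; 6:klia {NOUN}; 7:nomash {ADJ}; 8:klia {NOUN}.
There are 16 candidate sequences in total.
Checking each against the rules leaves 8 sequences.
Count = 8.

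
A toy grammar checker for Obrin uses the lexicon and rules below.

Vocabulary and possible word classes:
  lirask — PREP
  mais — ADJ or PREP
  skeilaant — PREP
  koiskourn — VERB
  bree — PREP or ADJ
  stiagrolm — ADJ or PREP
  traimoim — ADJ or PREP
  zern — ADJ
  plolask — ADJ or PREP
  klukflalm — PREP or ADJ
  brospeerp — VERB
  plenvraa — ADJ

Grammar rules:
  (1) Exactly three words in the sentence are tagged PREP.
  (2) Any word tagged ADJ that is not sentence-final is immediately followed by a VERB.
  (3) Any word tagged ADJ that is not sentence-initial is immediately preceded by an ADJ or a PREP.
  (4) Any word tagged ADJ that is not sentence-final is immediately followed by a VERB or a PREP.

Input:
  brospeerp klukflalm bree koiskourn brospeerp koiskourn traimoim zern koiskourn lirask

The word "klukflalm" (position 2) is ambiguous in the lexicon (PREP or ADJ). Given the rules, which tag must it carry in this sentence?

PREP

Candidates per position — 1:brospeerp {VERB}; 2:klukflalm {PREP,ADJ}; 3:bree {PREP,ADJ}; 4:koiskourn {VERB}; 5:brospeerp {VERB}; 6:koiskourn {VERB}; 7:traimoim {ADJ,PREP}; 8:zern {ADJ}; 9:koiskourn {VERB}; 10:lirask {PREP}.
If word 2 were ADJ, no tagging could satisfy rule 2; so word 2 is PREP.
If word 7 were ADJ, no tagging could satisfy rule 2; so word 7 is PREP.
If word 3 were PREP, no tagging could satisfy rule 1; so word 3 is ADJ.
The unique satisfying tagging is: VERB PREP ADJ VERB VERB VERB PREP ADJ VERB PREP.
Verifying each rule — rule 1 ✓; rule 2 ✓; rule 3 ✓; rule 4 ✓.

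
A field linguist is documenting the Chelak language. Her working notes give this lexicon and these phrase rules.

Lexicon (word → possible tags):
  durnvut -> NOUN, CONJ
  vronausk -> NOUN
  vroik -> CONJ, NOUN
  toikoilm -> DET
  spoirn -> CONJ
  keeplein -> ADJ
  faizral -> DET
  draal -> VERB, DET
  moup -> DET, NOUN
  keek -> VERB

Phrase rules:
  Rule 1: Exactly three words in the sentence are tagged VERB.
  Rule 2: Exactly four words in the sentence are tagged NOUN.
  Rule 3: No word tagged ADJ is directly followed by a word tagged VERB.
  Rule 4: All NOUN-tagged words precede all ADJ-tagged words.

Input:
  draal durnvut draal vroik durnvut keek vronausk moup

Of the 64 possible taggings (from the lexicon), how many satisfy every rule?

Candidates per position — 1:draal {VERB,DET}; 2:durnvut {NOUN,CONJ}; 3:draal {VERB,DET}; 4:vroik {CONJ,NOUN}; 5:durnvut {NOUN,CONJ}; 6:keek {VERB}; 7:vronausk {NOUN}; 8:moup {DET,NOUN}.
There are 64 candidate sequences in total.
The sequences that satisfy every rule: VERB NOUN VERB CONJ NOUN VERB NOUN NOUN; VERB NOUN VERB NOUN NOUN VERB NOUN DET; VERB NOUN VERB NOUN CONJ VERB NOUN NOUN; VERB CONJ VERB NOUN NOUN VERB NOUN NOUN.
Count = 4.

4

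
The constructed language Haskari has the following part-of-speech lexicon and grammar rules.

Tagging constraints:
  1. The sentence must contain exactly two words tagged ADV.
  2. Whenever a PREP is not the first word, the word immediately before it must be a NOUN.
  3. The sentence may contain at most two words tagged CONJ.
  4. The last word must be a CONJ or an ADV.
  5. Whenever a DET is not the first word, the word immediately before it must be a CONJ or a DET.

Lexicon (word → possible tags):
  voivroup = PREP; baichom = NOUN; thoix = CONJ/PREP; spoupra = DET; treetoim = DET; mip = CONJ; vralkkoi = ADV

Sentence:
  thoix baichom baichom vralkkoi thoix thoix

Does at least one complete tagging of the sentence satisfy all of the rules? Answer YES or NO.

Candidates per position — 1:thoix {CONJ,PREP}; 2:baichom {NOUN}; 3:baichom {NOUN}; 4:vralkkoi {ADV}; 5:thoix {CONJ,PREP}; 6:thoix {CONJ,PREP}.
Rule 1 cannot be satisfied by any choice of tags from the lexicon.
So there is no consistent tagging.

NO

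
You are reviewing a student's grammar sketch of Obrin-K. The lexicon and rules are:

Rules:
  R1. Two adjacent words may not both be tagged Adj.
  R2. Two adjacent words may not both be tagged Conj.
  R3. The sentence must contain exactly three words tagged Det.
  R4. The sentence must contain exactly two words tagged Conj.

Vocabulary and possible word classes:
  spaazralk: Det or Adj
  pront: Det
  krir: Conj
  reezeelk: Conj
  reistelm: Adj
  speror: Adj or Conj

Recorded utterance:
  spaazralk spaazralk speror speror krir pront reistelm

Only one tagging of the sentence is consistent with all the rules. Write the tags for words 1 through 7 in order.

Candidates per position — 1:spaazralk {Det,Adj}; 2:spaazralk {Det,Adj}; 3:speror {Adj,Conj}; 4:speror {Adj,Conj}; 5:krir {Conj}; 6:pront {Det}; 7:reistelm {Adj}.
If word 1 were Adj, no tagging could satisfy rule 3; so word 1 is Det.
If word 2 were Adj, no tagging could satisfy rule 3; so word 2 is Det.
If word 4 were Conj, no tagging could satisfy rule 2; so word 4 is Adj.
If word 3 were Adj, no tagging could satisfy rule 1; so word 3 is Conj.
The unique satisfying tagging is: Det Det Conj Adj Conj Det Adj.
Rule-by-rule: rule 1 ok; rule 2 ok; rule 3 ok; rule 4 ok.

Det Det Conj Adj Conj Det Adj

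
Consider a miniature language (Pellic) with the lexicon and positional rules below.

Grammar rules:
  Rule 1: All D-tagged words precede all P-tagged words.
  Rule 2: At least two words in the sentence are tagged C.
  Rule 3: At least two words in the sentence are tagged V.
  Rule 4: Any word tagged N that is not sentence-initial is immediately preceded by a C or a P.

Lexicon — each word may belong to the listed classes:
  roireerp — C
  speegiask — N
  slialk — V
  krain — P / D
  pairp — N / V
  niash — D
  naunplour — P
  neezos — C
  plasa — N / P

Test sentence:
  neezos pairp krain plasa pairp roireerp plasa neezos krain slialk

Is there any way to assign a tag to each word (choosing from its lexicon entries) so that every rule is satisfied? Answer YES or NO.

Candidates per position — 1:neezos {C}; 2:pairp {N,V}; 3:krain {P,D}; 4:plasa {N,P}; 5:pairp {N,V}; 6:roireerp {C}; 7:plasa {N,P}; 8:neezos {C}; 9:krain {P,D}; 10:slialk {V}.
One satisfying assignment: C N P N V C N C P V.
Checking: rule 1 holds; rule 2 holds; rule 3 holds; rule 4 holds.

YES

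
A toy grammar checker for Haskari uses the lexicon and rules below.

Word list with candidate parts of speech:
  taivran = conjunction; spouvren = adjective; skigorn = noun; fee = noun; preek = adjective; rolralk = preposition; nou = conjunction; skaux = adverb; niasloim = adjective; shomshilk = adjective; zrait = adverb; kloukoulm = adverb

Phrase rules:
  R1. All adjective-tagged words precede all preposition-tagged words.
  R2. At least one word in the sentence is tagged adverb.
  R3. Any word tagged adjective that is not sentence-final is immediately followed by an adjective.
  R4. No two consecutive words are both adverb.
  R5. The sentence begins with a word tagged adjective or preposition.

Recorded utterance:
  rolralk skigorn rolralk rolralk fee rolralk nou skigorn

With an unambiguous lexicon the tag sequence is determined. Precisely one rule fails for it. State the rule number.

2

Fixed tagging: preposition noun preposition preposition noun preposition conjunction noun.
Rule check: R1 ✓, R2 ✗, R3 ✓, R4 ✓, R5 ✓.
Only rule 2 fails.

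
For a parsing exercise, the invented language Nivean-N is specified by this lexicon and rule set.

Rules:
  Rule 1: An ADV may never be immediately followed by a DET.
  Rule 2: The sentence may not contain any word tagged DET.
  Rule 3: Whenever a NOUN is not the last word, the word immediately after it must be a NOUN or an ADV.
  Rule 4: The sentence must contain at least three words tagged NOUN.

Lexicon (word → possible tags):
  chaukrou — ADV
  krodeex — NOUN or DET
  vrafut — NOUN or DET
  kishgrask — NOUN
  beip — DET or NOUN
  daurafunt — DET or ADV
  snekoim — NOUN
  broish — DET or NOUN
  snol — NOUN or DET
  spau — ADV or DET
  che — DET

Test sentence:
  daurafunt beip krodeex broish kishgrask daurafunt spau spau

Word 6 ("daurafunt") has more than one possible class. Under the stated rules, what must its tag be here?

Candidates per position — 1:daurafunt {DET,ADV}; 2:beip {DET,NOUN}; 3:krodeex {NOUN,DET}; 4:broish {DET,NOUN}; 5:kishgrask {NOUN}; 6:daurafunt {DET,ADV}; 7:spau {ADV,DET}; 8:spau {ADV,DET}.
Position 1: tagging it DET would leave rule 2 unsatisfiable, so it must be ADV.
Position 2: tagging it DET would leave rule 1 unsatisfiable, so it must be NOUN.
Position 3: tagging it DET would leave rule 2 unsatisfiable, so it must be NOUN.
Position 4: tagging it DET would leave rule 2 unsatisfiable, so it must be NOUN.
Position 6: tagging it DET would leave rule 2 unsatisfiable, so it must be ADV.
Position 7: tagging it DET would leave rule 1 unsatisfiable, so it must be ADV.
Position 8: tagging it DET would leave rule 1 unsatisfiable, so it must be ADV.
The only consistent sequence is: ADV NOUN NOUN NOUN NOUN ADV ADV ADV.
Verifying each rule — rule 1 satisfied; rule 2 satisfied; rule 3 satisfied; rule 4 satisfied.

ADV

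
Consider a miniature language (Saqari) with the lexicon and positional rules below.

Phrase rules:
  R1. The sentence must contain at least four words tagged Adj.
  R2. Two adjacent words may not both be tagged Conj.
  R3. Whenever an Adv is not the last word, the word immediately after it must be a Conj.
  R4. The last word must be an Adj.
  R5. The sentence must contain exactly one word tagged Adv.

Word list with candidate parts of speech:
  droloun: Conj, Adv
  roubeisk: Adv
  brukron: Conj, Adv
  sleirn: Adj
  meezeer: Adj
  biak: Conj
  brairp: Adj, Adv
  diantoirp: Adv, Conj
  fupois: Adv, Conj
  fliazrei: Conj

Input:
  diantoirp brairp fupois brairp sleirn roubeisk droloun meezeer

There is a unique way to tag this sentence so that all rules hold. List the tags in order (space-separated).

Conj Adj Conj Adj Adj Adv Conj Adj

Candidates per position — 1:diantoirp {Adv,Conj}; 2:brairp {Adj,Adv}; 3:fupois {Adv,Conj}; 4:brairp {Adj,Adv}; 5:sleirn {Adj}; 6:roubeisk {Adv}; 7:droloun {Conj,Adv}; 8:meezeer {Adj}.
At position 1, choosing Adv makes rule 3 impossible to satisfy; hence Conj.
At position 2, choosing Adv makes rule 1 impossible to satisfy; hence Adj.
At position 3, choosing Adv makes rule 3 impossible to satisfy; hence Conj.
At position 4, choosing Adv makes rule 1 impossible to satisfy; hence Adj.
At position 7, choosing Adv makes rule 3 impossible to satisfy; hence Conj.
The only consistent sequence is: Conj Adj Conj Adj Adj Adv Conj Adj.
Rule-by-rule: rule 1 ✓; rule 2 ✓; rule 3 ✓; rule 4 ✓; rule 5 ✓.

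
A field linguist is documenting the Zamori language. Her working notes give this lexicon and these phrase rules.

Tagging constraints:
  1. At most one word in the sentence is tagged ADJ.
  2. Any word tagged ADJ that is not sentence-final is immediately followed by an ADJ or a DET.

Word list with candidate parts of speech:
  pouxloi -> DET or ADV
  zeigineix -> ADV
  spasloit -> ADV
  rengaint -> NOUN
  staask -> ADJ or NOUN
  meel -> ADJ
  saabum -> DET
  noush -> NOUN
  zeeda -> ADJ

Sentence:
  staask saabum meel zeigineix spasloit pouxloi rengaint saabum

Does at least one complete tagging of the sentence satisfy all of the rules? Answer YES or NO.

Candidates per position — 1:staask {ADJ,NOUN}; 2:saabum {DET}; 3:meel {ADJ}; 4:zeigineix {ADV}; 5:spasloit {ADV}; 6:pouxloi {DET,ADV}; 7:rengaint {NOUN}; 8:saabum {DET}.
Rule 2 cannot be satisfied by any choice of tags from the lexicon.
So there is no consistent tagging.

NO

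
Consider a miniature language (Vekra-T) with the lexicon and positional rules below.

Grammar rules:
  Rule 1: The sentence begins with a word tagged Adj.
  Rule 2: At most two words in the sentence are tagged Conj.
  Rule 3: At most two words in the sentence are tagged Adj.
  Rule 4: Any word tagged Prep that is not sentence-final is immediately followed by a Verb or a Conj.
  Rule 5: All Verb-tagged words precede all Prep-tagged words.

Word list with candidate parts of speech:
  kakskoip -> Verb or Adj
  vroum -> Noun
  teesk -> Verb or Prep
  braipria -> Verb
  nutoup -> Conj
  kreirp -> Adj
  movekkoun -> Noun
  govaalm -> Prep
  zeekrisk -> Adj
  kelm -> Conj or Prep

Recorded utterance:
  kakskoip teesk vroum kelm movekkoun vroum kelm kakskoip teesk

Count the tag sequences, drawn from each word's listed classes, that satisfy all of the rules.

Candidates per position — 1:kakskoip {Verb,Adj}; 2:teesk {Verb,Prep}; 3:vroum {Noun}; 4:kelm {Conj,Prep}; 5:movekkoun {Noun}; 6:vroum {Noun}; 7:kelm {Conj,Prep}; 8:kakskoip {Verb,Adj}; 9:teesk {Verb,Prep}.
There are 64 candidate sequences in total.
The sequences that satisfy every rule: Adj Verb Noun Conj Noun Noun Conj Verb Verb; Adj Verb Noun Conj Noun Noun Conj Verb Prep; Adj Verb Noun Conj Noun Noun Conj Adj Verb; Adj Verb Noun Conj Noun Noun Conj Adj Prep.
Count = 4.

4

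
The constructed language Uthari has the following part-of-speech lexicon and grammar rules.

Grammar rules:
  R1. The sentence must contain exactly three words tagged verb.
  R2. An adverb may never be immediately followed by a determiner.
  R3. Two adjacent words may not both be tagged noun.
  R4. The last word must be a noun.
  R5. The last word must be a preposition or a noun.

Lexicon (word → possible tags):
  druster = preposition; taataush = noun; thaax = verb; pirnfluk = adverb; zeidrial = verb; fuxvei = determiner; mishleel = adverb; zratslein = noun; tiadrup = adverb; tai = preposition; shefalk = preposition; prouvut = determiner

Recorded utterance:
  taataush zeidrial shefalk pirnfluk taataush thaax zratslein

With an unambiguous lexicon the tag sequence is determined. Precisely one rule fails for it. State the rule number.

Fixed tagging: noun verb preposition adverb noun verb noun.
Checking each rule: R1 fail, R2 pass, R3 pass, R4 pass, R5 pass.
Only rule 1 fails.

1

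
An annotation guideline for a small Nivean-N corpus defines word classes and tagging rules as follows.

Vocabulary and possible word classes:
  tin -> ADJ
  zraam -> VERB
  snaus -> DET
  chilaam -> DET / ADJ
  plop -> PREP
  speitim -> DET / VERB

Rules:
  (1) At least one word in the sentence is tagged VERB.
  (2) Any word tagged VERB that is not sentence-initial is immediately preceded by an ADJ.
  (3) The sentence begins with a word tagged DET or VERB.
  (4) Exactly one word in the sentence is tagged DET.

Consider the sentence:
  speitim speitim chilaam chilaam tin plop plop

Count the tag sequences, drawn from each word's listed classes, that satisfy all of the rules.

Candidates per position — 1:speitim {DET,VERB}; 2:speitim {DET,VERB}; 3:chilaam {DET,ADJ}; 4:chilaam {DET,ADJ}; 5:tin {ADJ}; 6:plop {PREP}; 7:plop {PREP}.
There are 16 candidate sequences in total.
The sequences that satisfy every rule: VERB DET ADJ ADJ ADJ PREP PREP.
Count = 1.

1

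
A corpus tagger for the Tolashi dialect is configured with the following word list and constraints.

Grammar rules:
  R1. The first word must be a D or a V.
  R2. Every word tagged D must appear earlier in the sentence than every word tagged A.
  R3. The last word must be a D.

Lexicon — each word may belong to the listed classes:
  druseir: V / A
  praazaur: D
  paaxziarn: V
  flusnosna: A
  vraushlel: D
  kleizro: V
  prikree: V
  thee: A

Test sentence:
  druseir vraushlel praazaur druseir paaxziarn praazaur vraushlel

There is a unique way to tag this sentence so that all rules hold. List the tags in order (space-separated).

Candidates per position — 1:druseir {V,A}; 2:vraushlel {D}; 3:praazaur {D}; 4:druseir {V,A}; 5:paaxziarn {V}; 6:praazaur {D}; 7:vraushlel {D}.
At position 1, choosing A makes rule 1 impossible to satisfy; hence V.
At position 4, choosing A makes rule 2 impossible to satisfy; hence V.
So the tagging must be: V D D V V D D.
Checking: rule 1 satisfied; rule 2 satisfied; rule 3 satisfied.

V D D V V D D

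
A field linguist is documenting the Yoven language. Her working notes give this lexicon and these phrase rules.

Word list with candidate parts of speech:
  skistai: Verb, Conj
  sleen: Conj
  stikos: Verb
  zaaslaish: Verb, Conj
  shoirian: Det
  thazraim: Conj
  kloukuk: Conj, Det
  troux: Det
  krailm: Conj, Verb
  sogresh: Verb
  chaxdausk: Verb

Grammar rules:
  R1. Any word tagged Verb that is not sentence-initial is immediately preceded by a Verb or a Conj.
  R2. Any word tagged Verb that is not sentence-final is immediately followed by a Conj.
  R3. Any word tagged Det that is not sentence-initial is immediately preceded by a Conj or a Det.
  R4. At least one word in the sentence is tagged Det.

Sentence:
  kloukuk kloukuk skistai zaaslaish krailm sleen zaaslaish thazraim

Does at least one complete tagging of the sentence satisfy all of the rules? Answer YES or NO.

YES

Candidates per position — 1:kloukuk {Conj,Det}; 2:kloukuk {Conj,Det}; 3:skistai {Verb,Conj}; 4:zaaslaish {Verb,Conj}; 5:krailm {Conj,Verb}; 6:sleen {Conj}; 7:zaaslaish {Verb,Conj}; 8:thazraim {Conj}.
One satisfying assignment: Det Det Conj Conj Conj Conj Conj Conj.
Check: rule 1 satisfied; rule 2 satisfied; rule 3 satisfied; rule 4 satisfied.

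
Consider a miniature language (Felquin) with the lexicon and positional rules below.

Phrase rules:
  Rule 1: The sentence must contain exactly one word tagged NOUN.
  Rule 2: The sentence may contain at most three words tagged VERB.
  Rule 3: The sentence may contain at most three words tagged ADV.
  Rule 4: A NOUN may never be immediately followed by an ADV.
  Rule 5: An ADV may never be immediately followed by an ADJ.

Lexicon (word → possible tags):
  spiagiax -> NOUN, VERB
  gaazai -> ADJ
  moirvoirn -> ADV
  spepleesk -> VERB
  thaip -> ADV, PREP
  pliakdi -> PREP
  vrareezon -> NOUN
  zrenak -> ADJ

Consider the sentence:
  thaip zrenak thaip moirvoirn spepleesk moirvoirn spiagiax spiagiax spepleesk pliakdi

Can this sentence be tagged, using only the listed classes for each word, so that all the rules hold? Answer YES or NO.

Candidates per position — 1:thaip {ADV,PREP}; 2:zrenak {ADJ}; 3:thaip {ADV,PREP}; 4:moirvoirn {ADV}; 5:spepleesk {VERB}; 6:moirvoirn {ADV}; 7:spiagiax {NOUN,VERB}; 8:spiagiax {NOUN,VERB}; 9:spepleesk {VERB}; 10:pliakdi {PREP}.
One satisfying assignment: PREP ADJ ADV ADV VERB ADV VERB NOUN VERB PREP.
Checking: rule 1 satisfied; rule 2 satisfied; rule 3 satisfied; rule 4 satisfied; rule 5 satisfied.

YES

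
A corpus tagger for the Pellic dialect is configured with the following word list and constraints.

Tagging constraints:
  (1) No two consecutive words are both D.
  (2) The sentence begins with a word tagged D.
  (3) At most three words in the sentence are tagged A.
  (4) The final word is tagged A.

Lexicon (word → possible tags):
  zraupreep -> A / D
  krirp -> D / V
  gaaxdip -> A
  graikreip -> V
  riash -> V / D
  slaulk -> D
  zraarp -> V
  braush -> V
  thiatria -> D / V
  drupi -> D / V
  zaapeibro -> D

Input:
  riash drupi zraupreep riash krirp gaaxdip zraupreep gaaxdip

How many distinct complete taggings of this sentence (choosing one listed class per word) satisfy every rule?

Candidates per position — 1:riash {V,D}; 2:drupi {D,V}; 3:zraupreep {A,D}; 4:riash {V,D}; 5:krirp {D,V}; 6:gaaxdip {A}; 7:zraupreep {A,D}; 8:gaaxdip {A}.
There are 64 candidate sequences in total.
Checking each against the rules leaves 7 sequences.
Count = 7.

7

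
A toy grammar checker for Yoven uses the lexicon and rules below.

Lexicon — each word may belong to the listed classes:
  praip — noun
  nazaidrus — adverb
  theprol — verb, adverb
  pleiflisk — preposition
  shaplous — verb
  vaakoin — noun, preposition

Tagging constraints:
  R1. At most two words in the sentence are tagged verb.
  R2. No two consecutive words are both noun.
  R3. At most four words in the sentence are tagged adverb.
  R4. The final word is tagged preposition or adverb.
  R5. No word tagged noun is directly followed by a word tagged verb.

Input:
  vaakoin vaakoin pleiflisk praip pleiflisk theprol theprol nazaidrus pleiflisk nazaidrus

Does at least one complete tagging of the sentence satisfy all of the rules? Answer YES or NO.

Candidates per position — 1:vaakoin {noun,preposition}; 2:vaakoin {noun,preposition}; 3:pleiflisk {preposition}; 4:praip {noun}; 5:pleiflisk {preposition}; 6:theprol {verb,adverb}; 7:theprol {verb,adverb}; 8:nazaidrus {adverb}; 9:pleiflisk {preposition}; 10:nazaidrus {adverb}.
One satisfying assignment: preposition noun preposition noun preposition verb adverb adverb preposition adverb.
Verifying each rule — rule 1 satisfied; rule 2 satisfied; rule 3 satisfied; rule 4 satisfied; rule 5 satisfied.

YES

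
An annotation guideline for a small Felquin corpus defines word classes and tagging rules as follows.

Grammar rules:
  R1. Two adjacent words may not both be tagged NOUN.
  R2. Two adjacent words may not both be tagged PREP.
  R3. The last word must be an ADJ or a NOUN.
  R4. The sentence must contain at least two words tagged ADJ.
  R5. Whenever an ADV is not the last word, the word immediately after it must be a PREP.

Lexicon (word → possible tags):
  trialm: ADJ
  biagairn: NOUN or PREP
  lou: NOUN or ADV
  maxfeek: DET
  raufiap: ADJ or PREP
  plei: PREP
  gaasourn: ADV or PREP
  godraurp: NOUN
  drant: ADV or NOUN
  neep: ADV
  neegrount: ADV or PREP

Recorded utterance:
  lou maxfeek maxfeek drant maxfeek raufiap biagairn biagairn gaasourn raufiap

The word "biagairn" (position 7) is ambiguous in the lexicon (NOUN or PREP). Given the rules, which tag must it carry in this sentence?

Candidates per position — 1:lou {NOUN,ADV}; 2:maxfeek {DET}; 3:maxfeek {DET}; 4:drant {ADV,NOUN}; 5:maxfeek {DET}; 6:raufiap {ADJ,PREP}; 7:biagairn {NOUN,PREP}; 8:biagairn {NOUN,PREP}; 9:gaasourn {ADV,PREP}; 10:raufiap {ADJ,PREP}.
If word 1 were ADV, no tagging could satisfy rule 5; so word 1 is NOUN.
If word 4 were ADV, no tagging could satisfy rule 5; so word 4 is NOUN.
If word 6 were PREP, no tagging could satisfy rule 4; so word 6 is ADJ.
If word 10 were PREP, no tagging could satisfy rule 3; so word 10 is ADJ.
If word 9 were ADV, no tagging could satisfy rule 5; so word 9 is PREP.
If word 8 were PREP, no tagging could satisfy rule 2; so word 8 is NOUN.
If word 7 were NOUN, no tagging could satisfy rule 1; so word 7 is PREP.
The unique satisfying tagging is: NOUN DET DET NOUN DET ADJ PREP NOUN PREP ADJ.
Check: rule 1 satisfied; rule 2 satisfied; rule 3 satisfied; rule 4 satisfied; rule 5 satisfied.

PREP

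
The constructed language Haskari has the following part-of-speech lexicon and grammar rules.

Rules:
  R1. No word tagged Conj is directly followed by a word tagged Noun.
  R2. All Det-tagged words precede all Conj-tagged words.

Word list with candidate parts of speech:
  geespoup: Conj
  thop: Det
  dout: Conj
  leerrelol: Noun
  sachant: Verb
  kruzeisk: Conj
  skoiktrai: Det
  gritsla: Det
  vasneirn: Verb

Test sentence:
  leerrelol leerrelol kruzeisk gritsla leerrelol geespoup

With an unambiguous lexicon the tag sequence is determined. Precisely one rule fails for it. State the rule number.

2

Fixed tagging: Noun Noun Conj Det Noun Conj.
Rule check: R1 pass, R2 fail.
Only rule 2 fails.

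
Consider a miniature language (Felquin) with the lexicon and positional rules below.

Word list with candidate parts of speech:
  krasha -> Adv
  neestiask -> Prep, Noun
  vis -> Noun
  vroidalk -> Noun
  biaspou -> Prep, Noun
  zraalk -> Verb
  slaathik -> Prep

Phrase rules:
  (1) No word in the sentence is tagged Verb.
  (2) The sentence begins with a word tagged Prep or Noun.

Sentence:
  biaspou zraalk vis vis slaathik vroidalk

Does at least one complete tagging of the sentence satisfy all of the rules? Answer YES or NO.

Candidates per position — 1:biaspou {Prep,Noun}; 2:zraalk {Verb}; 3:vis {Noun}; 4:vis {Noun}; 5:slaathik {Prep}; 6:vroidalk {Noun}.
Rule 1 cannot be satisfied by any choice of tags from the lexicon.
So there is no consistent tagging.

NO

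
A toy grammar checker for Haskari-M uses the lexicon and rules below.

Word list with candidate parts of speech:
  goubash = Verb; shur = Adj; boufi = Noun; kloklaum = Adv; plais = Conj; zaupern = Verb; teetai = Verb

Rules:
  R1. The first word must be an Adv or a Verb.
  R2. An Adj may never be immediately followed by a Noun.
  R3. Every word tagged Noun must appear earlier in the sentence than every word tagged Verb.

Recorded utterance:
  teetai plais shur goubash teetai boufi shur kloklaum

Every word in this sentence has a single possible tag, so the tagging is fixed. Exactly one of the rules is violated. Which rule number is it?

3

Fixed tagging: Verb Conj Adj Verb Verb Noun Adj Adv.
Checking each rule: R1 pass, R2 pass, R3 fail.
Only rule 3 fails.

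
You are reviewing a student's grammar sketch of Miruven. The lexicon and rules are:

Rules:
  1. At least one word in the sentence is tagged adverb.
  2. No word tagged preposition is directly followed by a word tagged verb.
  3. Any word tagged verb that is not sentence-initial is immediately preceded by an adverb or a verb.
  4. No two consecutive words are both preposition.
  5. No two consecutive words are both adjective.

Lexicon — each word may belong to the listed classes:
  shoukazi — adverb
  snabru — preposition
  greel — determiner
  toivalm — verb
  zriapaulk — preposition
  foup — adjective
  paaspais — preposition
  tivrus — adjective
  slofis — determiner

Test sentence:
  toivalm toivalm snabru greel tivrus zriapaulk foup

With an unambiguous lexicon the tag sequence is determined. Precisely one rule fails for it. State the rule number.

1

Fixed tagging: verb verb preposition determiner adjective preposition adjective.
Applying the rules: R1 fail, R2 pass, R3 pass, R4 pass, R5 pass.
Only rule 1 fails.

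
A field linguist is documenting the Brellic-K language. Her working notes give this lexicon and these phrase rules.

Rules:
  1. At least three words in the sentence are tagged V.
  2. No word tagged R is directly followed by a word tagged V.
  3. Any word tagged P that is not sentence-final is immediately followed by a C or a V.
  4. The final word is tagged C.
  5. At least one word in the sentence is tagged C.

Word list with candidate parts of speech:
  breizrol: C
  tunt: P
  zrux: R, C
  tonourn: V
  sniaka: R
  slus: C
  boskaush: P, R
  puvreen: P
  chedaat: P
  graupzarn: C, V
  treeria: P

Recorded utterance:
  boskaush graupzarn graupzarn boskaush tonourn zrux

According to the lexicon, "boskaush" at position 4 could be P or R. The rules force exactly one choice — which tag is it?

P

Candidates per position — 1:boskaush {P,R}; 2:graupzarn {C,V}; 3:graupzarn {C,V}; 4:boskaush {P,R}; 5:tonourn {V}; 6:zrux {R,C}.
Word 2 cannot be C — rule 1 would then fail for every completion. It is V.
Word 3 cannot be C — rule 1 would then fail for every completion. It is V.
Word 4 cannot be R — rule 2 would then fail for every completion. It is P.
Word 6 cannot be R — rule 4 would then fail for every completion. It is C.
Word 1 cannot be R — rule 2 would then fail for every completion. It is P.
The only consistent sequence is: P V V P V C.
Checking: rule 1 ✓; rule 2 ✓; rule 3 ✓; rule 4 ✓; rule 5 ✓.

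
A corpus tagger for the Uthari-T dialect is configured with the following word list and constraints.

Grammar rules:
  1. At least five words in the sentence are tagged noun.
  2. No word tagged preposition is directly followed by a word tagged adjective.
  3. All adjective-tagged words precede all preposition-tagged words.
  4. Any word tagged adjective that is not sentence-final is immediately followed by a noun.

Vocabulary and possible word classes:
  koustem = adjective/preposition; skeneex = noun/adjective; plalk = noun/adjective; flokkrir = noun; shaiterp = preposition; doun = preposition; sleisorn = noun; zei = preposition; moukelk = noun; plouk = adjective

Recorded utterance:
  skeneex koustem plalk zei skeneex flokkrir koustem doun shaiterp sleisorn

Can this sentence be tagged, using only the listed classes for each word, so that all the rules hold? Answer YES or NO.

YES

Candidates per position — 1:skeneex {noun,adjective}; 2:koustem {adjective,preposition}; 3:plalk {noun,adjective}; 4:zei {preposition}; 5:skeneex {noun,adjective}; 6:flokkrir {noun}; 7:koustem {adjective,preposition}; 8:doun {preposition}; 9:shaiterp {preposition}; 10:sleisorn {noun}.
One satisfying assignment: noun preposition noun preposition noun noun preposition preposition preposition noun.
Rule-by-rule: rule 1 satisfied; rule 2 satisfied; rule 3 satisfied; rule 4 satisfied.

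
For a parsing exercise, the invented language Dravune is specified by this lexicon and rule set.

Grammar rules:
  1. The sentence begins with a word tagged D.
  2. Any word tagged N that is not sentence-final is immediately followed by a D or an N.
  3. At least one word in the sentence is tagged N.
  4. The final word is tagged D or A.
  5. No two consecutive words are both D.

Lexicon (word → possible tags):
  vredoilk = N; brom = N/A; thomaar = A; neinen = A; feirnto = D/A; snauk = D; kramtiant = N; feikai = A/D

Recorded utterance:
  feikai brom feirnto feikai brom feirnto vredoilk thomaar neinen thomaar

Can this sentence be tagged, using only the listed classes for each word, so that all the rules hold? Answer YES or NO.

Candidates per position — 1:feikai {A,D}; 2:brom {N,A}; 3:feirnto {D,A}; 4:feikai {A,D}; 5:brom {N,A}; 6:feirnto {D,A}; 7:vredoilk {N}; 8:thomaar {A}; 9:neinen {A}; 10:thomaar {A}.
Rule 2 cannot be satisfied by any choice of tags from the lexicon.
So there is no consistent tagging.

NO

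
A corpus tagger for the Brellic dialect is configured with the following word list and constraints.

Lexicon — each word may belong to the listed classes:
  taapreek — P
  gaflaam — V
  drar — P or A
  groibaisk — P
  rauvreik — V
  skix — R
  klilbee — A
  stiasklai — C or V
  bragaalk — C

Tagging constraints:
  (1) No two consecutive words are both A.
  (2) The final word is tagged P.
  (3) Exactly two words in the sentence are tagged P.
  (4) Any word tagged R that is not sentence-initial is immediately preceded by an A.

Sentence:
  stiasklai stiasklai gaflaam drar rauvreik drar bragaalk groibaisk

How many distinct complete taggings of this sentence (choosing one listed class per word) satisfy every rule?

Candidates per position — 1:stiasklai {C,V}; 2:stiasklai {C,V}; 3:gaflaam {V}; 4:drar {P,A}; 5:rauvreik {V}; 6:drar {P,A}; 7:bragaalk {C}; 8:groibaisk {P}.
There are 16 candidate sequences in total.
Checking each against the rules leaves 8 sequences.
Count = 8.

8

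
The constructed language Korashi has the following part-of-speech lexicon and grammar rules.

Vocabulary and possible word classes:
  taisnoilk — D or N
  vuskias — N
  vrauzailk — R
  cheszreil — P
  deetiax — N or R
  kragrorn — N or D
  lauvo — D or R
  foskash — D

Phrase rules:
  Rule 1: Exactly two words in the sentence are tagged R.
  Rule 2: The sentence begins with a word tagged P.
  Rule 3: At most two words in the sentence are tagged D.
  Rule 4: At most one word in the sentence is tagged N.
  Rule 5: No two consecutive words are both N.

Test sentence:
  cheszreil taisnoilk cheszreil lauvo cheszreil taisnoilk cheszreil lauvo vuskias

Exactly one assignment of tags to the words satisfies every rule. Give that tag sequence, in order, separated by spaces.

Candidates per position — 1:cheszreil {P}; 2:taisnoilk {D,N}; 3:cheszreil {P}; 4:lauvo {D,R}; 5:cheszreil {P}; 6:taisnoilk {D,N}; 7:cheszreil {P}; 8:lauvo {D,R}; 9:vuskias {N}.
Position 2: N is ruled out by rule 4; that leaves D.
Position 4: D is ruled out by rule 1; that leaves R.
Position 6: N is ruled out by rule 4; that leaves D.
Position 8: D is ruled out by rule 1; that leaves R.
The only consistent sequence is: P D P R P D P R N.
Check: rule 1 satisfied; rule 2 satisfied; rule 3 satisfied; rule 4 satisfied; rule 5 satisfied.

P D P R P D P R N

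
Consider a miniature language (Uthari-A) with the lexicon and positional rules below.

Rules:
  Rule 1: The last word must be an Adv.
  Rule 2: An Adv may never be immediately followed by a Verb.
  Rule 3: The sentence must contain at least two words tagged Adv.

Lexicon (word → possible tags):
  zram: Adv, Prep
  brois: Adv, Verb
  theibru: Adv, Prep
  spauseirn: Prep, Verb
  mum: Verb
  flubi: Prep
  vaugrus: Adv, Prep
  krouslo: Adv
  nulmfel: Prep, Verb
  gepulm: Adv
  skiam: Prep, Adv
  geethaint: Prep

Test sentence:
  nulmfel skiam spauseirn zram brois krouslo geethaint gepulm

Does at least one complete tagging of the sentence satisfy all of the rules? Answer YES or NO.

YES

Candidates per position — 1:nulmfel {Prep,Verb}; 2:skiam {Prep,Adv}; 3:spauseirn {Prep,Verb}; 4:zram {Adv,Prep}; 5:brois {Adv,Verb}; 6:krouslo {Adv}; 7:geethaint {Prep}; 8:gepulm {Adv}.
One satisfying assignment: Prep Prep Prep Prep Adv Adv Prep Adv.
Verifying each rule — rule 1 holds; rule 2 holds; rule 3 holds.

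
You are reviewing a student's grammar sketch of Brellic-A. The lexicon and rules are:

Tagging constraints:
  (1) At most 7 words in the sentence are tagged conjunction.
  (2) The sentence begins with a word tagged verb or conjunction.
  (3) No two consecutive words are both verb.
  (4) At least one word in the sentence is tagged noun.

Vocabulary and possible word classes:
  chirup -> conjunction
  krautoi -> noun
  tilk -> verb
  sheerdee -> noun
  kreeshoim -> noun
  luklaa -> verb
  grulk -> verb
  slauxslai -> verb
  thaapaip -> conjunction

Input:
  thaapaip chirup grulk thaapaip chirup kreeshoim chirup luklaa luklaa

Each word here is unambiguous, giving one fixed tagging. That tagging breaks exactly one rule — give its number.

Fixed tagging: conjunction conjunction verb conjunction conjunction noun conjunction verb verb.
Checking each rule: R1 holds, R2 holds, R3 violated, R4 holds.
Only rule 3 fails.

3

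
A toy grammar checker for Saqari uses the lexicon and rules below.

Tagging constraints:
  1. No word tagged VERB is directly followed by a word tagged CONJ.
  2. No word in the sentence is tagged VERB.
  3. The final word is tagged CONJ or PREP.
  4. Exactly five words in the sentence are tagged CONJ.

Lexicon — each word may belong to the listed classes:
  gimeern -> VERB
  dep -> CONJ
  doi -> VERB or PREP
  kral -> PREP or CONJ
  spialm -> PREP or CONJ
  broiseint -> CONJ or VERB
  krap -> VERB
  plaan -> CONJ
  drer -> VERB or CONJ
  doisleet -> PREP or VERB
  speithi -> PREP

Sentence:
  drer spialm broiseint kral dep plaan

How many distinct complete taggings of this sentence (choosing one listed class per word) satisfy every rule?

2

Candidates per position — 1:drer {VERB,CONJ}; 2:spialm {PREP,CONJ}; 3:broiseint {CONJ,VERB}; 4:kral {PREP,CONJ}; 5:dep {CONJ}; 6:plaan {CONJ}.
There are 16 candidate sequences in total.
The sequences that satisfy every rule: CONJ PREP CONJ CONJ CONJ CONJ; CONJ CONJ CONJ PREP CONJ CONJ.
Count = 2.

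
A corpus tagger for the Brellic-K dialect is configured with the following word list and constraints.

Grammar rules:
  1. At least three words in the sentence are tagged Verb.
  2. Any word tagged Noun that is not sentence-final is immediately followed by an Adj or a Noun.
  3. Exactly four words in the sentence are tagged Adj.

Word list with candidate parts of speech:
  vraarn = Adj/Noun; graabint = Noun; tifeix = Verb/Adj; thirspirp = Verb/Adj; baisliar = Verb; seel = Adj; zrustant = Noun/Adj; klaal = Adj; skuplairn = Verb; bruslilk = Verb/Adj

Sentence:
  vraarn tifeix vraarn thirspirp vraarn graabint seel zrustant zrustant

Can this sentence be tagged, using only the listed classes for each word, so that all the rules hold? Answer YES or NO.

Candidates per position — 1:vraarn {Adj,Noun}; 2:tifeix {Verb,Adj}; 3:vraarn {Adj,Noun}; 4:thirspirp {Verb,Adj}; 5:vraarn {Adj,Noun}; 6:graabint {Noun}; 7:seel {Adj}; 8:zrustant {Noun,Adj}; 9:zrustant {Noun,Adj}.
Rule 1 cannot be satisfied by any choice of tags from the lexicon.
So there is no consistent tagging.

NO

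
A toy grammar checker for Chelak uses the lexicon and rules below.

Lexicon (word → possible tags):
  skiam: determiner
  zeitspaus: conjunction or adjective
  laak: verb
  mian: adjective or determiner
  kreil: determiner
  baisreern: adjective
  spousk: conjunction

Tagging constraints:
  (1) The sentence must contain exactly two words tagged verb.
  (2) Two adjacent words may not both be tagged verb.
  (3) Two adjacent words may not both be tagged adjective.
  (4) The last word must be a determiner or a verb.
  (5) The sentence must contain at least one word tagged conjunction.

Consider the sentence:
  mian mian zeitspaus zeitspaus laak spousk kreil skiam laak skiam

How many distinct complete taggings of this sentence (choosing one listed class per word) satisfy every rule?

8

Candidates per position — 1:mian {adjective,determiner}; 2:mian {adjective,determiner}; 3:zeitspaus {conjunction,adjective}; 4:zeitspaus {conjunction,adjective}; 5:laak {verb}; 6:spousk {conjunction}; 7:kreil {determiner}; 8:skiam {determiner}; 9:laak {verb}; 10:skiam {determiner}.
There are 16 candidate sequences in total.
Checking each against the rules leaves 8 sequences.
Count = 8.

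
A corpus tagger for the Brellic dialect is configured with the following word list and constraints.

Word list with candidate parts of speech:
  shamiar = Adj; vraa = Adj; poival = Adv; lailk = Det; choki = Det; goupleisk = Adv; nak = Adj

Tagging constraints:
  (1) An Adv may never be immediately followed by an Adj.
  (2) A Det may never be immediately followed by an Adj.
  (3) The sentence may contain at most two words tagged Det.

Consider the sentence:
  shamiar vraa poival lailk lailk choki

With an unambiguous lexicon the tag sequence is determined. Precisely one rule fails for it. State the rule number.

Fixed tagging: Adj Adj Adv Det Det Det.
Checking each rule: R1 pass, R2 pass, R3 fail.
Only rule 3 fails.

3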